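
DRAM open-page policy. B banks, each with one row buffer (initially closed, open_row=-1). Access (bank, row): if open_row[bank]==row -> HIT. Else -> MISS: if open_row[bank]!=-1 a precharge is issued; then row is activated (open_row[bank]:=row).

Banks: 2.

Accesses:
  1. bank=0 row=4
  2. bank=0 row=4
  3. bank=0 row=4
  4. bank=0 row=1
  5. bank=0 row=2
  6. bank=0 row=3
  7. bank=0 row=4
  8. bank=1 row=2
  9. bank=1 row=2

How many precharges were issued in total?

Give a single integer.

Answer: 4

Derivation:
Acc 1: bank0 row4 -> MISS (open row4); precharges=0
Acc 2: bank0 row4 -> HIT
Acc 3: bank0 row4 -> HIT
Acc 4: bank0 row1 -> MISS (open row1); precharges=1
Acc 5: bank0 row2 -> MISS (open row2); precharges=2
Acc 6: bank0 row3 -> MISS (open row3); precharges=3
Acc 7: bank0 row4 -> MISS (open row4); precharges=4
Acc 8: bank1 row2 -> MISS (open row2); precharges=4
Acc 9: bank1 row2 -> HIT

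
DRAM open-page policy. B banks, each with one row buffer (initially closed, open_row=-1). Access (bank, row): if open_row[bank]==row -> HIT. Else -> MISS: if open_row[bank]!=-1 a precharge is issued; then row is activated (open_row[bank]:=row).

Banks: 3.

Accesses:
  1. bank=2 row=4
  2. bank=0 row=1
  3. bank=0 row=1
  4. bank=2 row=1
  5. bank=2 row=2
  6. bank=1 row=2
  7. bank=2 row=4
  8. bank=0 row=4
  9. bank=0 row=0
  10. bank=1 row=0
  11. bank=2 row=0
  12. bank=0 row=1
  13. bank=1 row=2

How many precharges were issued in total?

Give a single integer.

Acc 1: bank2 row4 -> MISS (open row4); precharges=0
Acc 2: bank0 row1 -> MISS (open row1); precharges=0
Acc 3: bank0 row1 -> HIT
Acc 4: bank2 row1 -> MISS (open row1); precharges=1
Acc 5: bank2 row2 -> MISS (open row2); precharges=2
Acc 6: bank1 row2 -> MISS (open row2); precharges=2
Acc 7: bank2 row4 -> MISS (open row4); precharges=3
Acc 8: bank0 row4 -> MISS (open row4); precharges=4
Acc 9: bank0 row0 -> MISS (open row0); precharges=5
Acc 10: bank1 row0 -> MISS (open row0); precharges=6
Acc 11: bank2 row0 -> MISS (open row0); precharges=7
Acc 12: bank0 row1 -> MISS (open row1); precharges=8
Acc 13: bank1 row2 -> MISS (open row2); precharges=9

Answer: 9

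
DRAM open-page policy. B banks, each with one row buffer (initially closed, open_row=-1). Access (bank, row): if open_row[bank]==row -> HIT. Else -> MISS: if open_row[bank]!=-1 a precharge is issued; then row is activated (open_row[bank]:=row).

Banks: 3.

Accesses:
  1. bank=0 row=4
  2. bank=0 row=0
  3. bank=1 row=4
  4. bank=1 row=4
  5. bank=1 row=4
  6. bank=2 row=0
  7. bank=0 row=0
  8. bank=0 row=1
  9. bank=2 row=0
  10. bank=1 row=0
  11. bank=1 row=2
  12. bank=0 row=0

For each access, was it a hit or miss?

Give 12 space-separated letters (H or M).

Acc 1: bank0 row4 -> MISS (open row4); precharges=0
Acc 2: bank0 row0 -> MISS (open row0); precharges=1
Acc 3: bank1 row4 -> MISS (open row4); precharges=1
Acc 4: bank1 row4 -> HIT
Acc 5: bank1 row4 -> HIT
Acc 6: bank2 row0 -> MISS (open row0); precharges=1
Acc 7: bank0 row0 -> HIT
Acc 8: bank0 row1 -> MISS (open row1); precharges=2
Acc 9: bank2 row0 -> HIT
Acc 10: bank1 row0 -> MISS (open row0); precharges=3
Acc 11: bank1 row2 -> MISS (open row2); precharges=4
Acc 12: bank0 row0 -> MISS (open row0); precharges=5

Answer: M M M H H M H M H M M M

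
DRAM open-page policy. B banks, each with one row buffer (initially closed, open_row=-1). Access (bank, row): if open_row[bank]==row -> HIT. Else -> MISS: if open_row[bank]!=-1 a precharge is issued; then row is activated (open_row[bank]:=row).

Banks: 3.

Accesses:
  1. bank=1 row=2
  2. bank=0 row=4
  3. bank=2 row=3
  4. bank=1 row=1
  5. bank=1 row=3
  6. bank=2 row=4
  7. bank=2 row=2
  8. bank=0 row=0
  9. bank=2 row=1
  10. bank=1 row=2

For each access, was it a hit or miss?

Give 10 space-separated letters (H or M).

Acc 1: bank1 row2 -> MISS (open row2); precharges=0
Acc 2: bank0 row4 -> MISS (open row4); precharges=0
Acc 3: bank2 row3 -> MISS (open row3); precharges=0
Acc 4: bank1 row1 -> MISS (open row1); precharges=1
Acc 5: bank1 row3 -> MISS (open row3); precharges=2
Acc 6: bank2 row4 -> MISS (open row4); precharges=3
Acc 7: bank2 row2 -> MISS (open row2); precharges=4
Acc 8: bank0 row0 -> MISS (open row0); precharges=5
Acc 9: bank2 row1 -> MISS (open row1); precharges=6
Acc 10: bank1 row2 -> MISS (open row2); precharges=7

Answer: M M M M M M M M M M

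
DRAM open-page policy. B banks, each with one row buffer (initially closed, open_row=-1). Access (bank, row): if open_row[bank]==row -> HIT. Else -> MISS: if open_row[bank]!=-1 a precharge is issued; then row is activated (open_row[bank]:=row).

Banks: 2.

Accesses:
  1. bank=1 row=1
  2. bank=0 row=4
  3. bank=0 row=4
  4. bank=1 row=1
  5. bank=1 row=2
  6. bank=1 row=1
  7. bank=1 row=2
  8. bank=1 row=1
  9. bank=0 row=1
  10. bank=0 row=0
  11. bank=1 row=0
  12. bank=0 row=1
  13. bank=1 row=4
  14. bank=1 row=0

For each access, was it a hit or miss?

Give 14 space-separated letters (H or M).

Answer: M M H H M M M M M M M M M M

Derivation:
Acc 1: bank1 row1 -> MISS (open row1); precharges=0
Acc 2: bank0 row4 -> MISS (open row4); precharges=0
Acc 3: bank0 row4 -> HIT
Acc 4: bank1 row1 -> HIT
Acc 5: bank1 row2 -> MISS (open row2); precharges=1
Acc 6: bank1 row1 -> MISS (open row1); precharges=2
Acc 7: bank1 row2 -> MISS (open row2); precharges=3
Acc 8: bank1 row1 -> MISS (open row1); precharges=4
Acc 9: bank0 row1 -> MISS (open row1); precharges=5
Acc 10: bank0 row0 -> MISS (open row0); precharges=6
Acc 11: bank1 row0 -> MISS (open row0); precharges=7
Acc 12: bank0 row1 -> MISS (open row1); precharges=8
Acc 13: bank1 row4 -> MISS (open row4); precharges=9
Acc 14: bank1 row0 -> MISS (open row0); precharges=10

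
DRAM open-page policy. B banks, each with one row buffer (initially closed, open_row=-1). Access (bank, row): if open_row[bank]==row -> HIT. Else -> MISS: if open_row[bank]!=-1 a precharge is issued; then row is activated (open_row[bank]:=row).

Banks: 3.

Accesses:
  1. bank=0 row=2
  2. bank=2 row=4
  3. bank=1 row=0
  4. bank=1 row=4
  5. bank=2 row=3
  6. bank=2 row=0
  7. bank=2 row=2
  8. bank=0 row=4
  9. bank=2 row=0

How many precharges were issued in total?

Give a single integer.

Acc 1: bank0 row2 -> MISS (open row2); precharges=0
Acc 2: bank2 row4 -> MISS (open row4); precharges=0
Acc 3: bank1 row0 -> MISS (open row0); precharges=0
Acc 4: bank1 row4 -> MISS (open row4); precharges=1
Acc 5: bank2 row3 -> MISS (open row3); precharges=2
Acc 6: bank2 row0 -> MISS (open row0); precharges=3
Acc 7: bank2 row2 -> MISS (open row2); precharges=4
Acc 8: bank0 row4 -> MISS (open row4); precharges=5
Acc 9: bank2 row0 -> MISS (open row0); precharges=6

Answer: 6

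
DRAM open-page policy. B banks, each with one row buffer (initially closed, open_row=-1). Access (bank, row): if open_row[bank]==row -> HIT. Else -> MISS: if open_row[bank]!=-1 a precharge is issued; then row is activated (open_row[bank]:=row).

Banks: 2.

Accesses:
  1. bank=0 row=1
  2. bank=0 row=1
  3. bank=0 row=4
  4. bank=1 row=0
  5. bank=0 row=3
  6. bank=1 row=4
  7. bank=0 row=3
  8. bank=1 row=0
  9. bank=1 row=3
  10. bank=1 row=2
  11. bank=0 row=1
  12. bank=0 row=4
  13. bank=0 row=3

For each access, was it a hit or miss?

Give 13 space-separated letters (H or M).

Answer: M H M M M M H M M M M M M

Derivation:
Acc 1: bank0 row1 -> MISS (open row1); precharges=0
Acc 2: bank0 row1 -> HIT
Acc 3: bank0 row4 -> MISS (open row4); precharges=1
Acc 4: bank1 row0 -> MISS (open row0); precharges=1
Acc 5: bank0 row3 -> MISS (open row3); precharges=2
Acc 6: bank1 row4 -> MISS (open row4); precharges=3
Acc 7: bank0 row3 -> HIT
Acc 8: bank1 row0 -> MISS (open row0); precharges=4
Acc 9: bank1 row3 -> MISS (open row3); precharges=5
Acc 10: bank1 row2 -> MISS (open row2); precharges=6
Acc 11: bank0 row1 -> MISS (open row1); precharges=7
Acc 12: bank0 row4 -> MISS (open row4); precharges=8
Acc 13: bank0 row3 -> MISS (open row3); precharges=9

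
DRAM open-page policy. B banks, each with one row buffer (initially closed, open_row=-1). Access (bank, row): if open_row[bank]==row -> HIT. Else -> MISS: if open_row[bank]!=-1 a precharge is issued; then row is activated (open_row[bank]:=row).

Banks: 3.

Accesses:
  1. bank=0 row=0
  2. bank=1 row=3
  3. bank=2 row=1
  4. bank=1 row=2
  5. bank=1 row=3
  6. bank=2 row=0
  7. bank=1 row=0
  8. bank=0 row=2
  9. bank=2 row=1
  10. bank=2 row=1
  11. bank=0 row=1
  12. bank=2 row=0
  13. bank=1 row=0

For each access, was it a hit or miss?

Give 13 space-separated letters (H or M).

Answer: M M M M M M M M M H M M H

Derivation:
Acc 1: bank0 row0 -> MISS (open row0); precharges=0
Acc 2: bank1 row3 -> MISS (open row3); precharges=0
Acc 3: bank2 row1 -> MISS (open row1); precharges=0
Acc 4: bank1 row2 -> MISS (open row2); precharges=1
Acc 5: bank1 row3 -> MISS (open row3); precharges=2
Acc 6: bank2 row0 -> MISS (open row0); precharges=3
Acc 7: bank1 row0 -> MISS (open row0); precharges=4
Acc 8: bank0 row2 -> MISS (open row2); precharges=5
Acc 9: bank2 row1 -> MISS (open row1); precharges=6
Acc 10: bank2 row1 -> HIT
Acc 11: bank0 row1 -> MISS (open row1); precharges=7
Acc 12: bank2 row0 -> MISS (open row0); precharges=8
Acc 13: bank1 row0 -> HIT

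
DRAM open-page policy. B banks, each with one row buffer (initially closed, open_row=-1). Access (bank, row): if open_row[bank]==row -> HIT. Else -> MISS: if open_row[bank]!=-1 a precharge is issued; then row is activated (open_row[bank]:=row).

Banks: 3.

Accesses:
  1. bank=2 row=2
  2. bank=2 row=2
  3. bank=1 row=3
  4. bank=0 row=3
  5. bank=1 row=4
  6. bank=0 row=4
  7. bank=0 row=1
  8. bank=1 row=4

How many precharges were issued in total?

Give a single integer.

Acc 1: bank2 row2 -> MISS (open row2); precharges=0
Acc 2: bank2 row2 -> HIT
Acc 3: bank1 row3 -> MISS (open row3); precharges=0
Acc 4: bank0 row3 -> MISS (open row3); precharges=0
Acc 5: bank1 row4 -> MISS (open row4); precharges=1
Acc 6: bank0 row4 -> MISS (open row4); precharges=2
Acc 7: bank0 row1 -> MISS (open row1); precharges=3
Acc 8: bank1 row4 -> HIT

Answer: 3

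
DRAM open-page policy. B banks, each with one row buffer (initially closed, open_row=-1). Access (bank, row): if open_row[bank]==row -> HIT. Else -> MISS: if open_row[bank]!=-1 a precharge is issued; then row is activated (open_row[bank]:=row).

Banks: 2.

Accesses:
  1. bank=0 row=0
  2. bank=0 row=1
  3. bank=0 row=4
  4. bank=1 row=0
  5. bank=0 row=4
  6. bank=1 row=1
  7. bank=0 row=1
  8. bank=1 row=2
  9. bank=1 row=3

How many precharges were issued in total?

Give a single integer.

Acc 1: bank0 row0 -> MISS (open row0); precharges=0
Acc 2: bank0 row1 -> MISS (open row1); precharges=1
Acc 3: bank0 row4 -> MISS (open row4); precharges=2
Acc 4: bank1 row0 -> MISS (open row0); precharges=2
Acc 5: bank0 row4 -> HIT
Acc 6: bank1 row1 -> MISS (open row1); precharges=3
Acc 7: bank0 row1 -> MISS (open row1); precharges=4
Acc 8: bank1 row2 -> MISS (open row2); precharges=5
Acc 9: bank1 row3 -> MISS (open row3); precharges=6

Answer: 6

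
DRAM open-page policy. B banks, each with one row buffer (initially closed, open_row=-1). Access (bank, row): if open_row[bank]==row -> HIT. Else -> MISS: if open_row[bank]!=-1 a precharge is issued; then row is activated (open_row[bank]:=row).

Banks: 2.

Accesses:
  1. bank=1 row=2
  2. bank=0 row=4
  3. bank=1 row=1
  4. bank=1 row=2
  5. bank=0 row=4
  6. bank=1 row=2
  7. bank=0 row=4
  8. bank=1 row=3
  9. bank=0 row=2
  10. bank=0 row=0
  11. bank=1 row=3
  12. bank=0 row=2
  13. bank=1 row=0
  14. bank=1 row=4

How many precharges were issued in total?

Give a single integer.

Answer: 8

Derivation:
Acc 1: bank1 row2 -> MISS (open row2); precharges=0
Acc 2: bank0 row4 -> MISS (open row4); precharges=0
Acc 3: bank1 row1 -> MISS (open row1); precharges=1
Acc 4: bank1 row2 -> MISS (open row2); precharges=2
Acc 5: bank0 row4 -> HIT
Acc 6: bank1 row2 -> HIT
Acc 7: bank0 row4 -> HIT
Acc 8: bank1 row3 -> MISS (open row3); precharges=3
Acc 9: bank0 row2 -> MISS (open row2); precharges=4
Acc 10: bank0 row0 -> MISS (open row0); precharges=5
Acc 11: bank1 row3 -> HIT
Acc 12: bank0 row2 -> MISS (open row2); precharges=6
Acc 13: bank1 row0 -> MISS (open row0); precharges=7
Acc 14: bank1 row4 -> MISS (open row4); precharges=8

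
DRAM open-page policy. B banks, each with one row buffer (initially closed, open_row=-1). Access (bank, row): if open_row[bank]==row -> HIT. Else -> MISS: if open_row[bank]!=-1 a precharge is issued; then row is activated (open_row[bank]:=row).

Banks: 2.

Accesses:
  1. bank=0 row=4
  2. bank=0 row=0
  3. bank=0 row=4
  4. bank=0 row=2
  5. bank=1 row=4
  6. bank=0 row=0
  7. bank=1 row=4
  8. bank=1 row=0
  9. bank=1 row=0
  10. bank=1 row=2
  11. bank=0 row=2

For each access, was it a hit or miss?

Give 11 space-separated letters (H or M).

Acc 1: bank0 row4 -> MISS (open row4); precharges=0
Acc 2: bank0 row0 -> MISS (open row0); precharges=1
Acc 3: bank0 row4 -> MISS (open row4); precharges=2
Acc 4: bank0 row2 -> MISS (open row2); precharges=3
Acc 5: bank1 row4 -> MISS (open row4); precharges=3
Acc 6: bank0 row0 -> MISS (open row0); precharges=4
Acc 7: bank1 row4 -> HIT
Acc 8: bank1 row0 -> MISS (open row0); precharges=5
Acc 9: bank1 row0 -> HIT
Acc 10: bank1 row2 -> MISS (open row2); precharges=6
Acc 11: bank0 row2 -> MISS (open row2); precharges=7

Answer: M M M M M M H M H M M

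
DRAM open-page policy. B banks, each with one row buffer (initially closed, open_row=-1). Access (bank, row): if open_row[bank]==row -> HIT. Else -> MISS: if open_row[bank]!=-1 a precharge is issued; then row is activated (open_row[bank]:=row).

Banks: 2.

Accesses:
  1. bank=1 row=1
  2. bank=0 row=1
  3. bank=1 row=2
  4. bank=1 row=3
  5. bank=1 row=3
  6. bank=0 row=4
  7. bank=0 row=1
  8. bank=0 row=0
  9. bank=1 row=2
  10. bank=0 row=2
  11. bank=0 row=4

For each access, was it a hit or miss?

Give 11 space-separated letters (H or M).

Acc 1: bank1 row1 -> MISS (open row1); precharges=0
Acc 2: bank0 row1 -> MISS (open row1); precharges=0
Acc 3: bank1 row2 -> MISS (open row2); precharges=1
Acc 4: bank1 row3 -> MISS (open row3); precharges=2
Acc 5: bank1 row3 -> HIT
Acc 6: bank0 row4 -> MISS (open row4); precharges=3
Acc 7: bank0 row1 -> MISS (open row1); precharges=4
Acc 8: bank0 row0 -> MISS (open row0); precharges=5
Acc 9: bank1 row2 -> MISS (open row2); precharges=6
Acc 10: bank0 row2 -> MISS (open row2); precharges=7
Acc 11: bank0 row4 -> MISS (open row4); precharges=8

Answer: M M M M H M M M M M M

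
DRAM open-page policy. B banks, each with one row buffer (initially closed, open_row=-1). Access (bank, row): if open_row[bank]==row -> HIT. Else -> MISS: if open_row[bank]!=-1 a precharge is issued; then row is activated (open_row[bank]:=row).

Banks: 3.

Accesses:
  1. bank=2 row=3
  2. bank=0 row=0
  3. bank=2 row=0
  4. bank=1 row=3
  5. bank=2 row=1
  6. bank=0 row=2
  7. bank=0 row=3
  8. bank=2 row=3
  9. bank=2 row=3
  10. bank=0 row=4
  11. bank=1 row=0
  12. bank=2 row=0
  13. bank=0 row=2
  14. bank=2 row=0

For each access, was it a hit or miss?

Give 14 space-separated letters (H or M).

Answer: M M M M M M M M H M M M M H

Derivation:
Acc 1: bank2 row3 -> MISS (open row3); precharges=0
Acc 2: bank0 row0 -> MISS (open row0); precharges=0
Acc 3: bank2 row0 -> MISS (open row0); precharges=1
Acc 4: bank1 row3 -> MISS (open row3); precharges=1
Acc 5: bank2 row1 -> MISS (open row1); precharges=2
Acc 6: bank0 row2 -> MISS (open row2); precharges=3
Acc 7: bank0 row3 -> MISS (open row3); precharges=4
Acc 8: bank2 row3 -> MISS (open row3); precharges=5
Acc 9: bank2 row3 -> HIT
Acc 10: bank0 row4 -> MISS (open row4); precharges=6
Acc 11: bank1 row0 -> MISS (open row0); precharges=7
Acc 12: bank2 row0 -> MISS (open row0); precharges=8
Acc 13: bank0 row2 -> MISS (open row2); precharges=9
Acc 14: bank2 row0 -> HIT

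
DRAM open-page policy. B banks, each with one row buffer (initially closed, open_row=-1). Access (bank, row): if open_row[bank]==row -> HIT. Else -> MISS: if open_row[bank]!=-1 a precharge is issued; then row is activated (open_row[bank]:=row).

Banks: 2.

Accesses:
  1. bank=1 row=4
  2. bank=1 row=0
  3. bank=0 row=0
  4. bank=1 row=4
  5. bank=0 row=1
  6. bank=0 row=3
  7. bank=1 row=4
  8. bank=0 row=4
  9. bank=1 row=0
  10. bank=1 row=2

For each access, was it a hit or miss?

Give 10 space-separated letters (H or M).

Answer: M M M M M M H M M M

Derivation:
Acc 1: bank1 row4 -> MISS (open row4); precharges=0
Acc 2: bank1 row0 -> MISS (open row0); precharges=1
Acc 3: bank0 row0 -> MISS (open row0); precharges=1
Acc 4: bank1 row4 -> MISS (open row4); precharges=2
Acc 5: bank0 row1 -> MISS (open row1); precharges=3
Acc 6: bank0 row3 -> MISS (open row3); precharges=4
Acc 7: bank1 row4 -> HIT
Acc 8: bank0 row4 -> MISS (open row4); precharges=5
Acc 9: bank1 row0 -> MISS (open row0); precharges=6
Acc 10: bank1 row2 -> MISS (open row2); precharges=7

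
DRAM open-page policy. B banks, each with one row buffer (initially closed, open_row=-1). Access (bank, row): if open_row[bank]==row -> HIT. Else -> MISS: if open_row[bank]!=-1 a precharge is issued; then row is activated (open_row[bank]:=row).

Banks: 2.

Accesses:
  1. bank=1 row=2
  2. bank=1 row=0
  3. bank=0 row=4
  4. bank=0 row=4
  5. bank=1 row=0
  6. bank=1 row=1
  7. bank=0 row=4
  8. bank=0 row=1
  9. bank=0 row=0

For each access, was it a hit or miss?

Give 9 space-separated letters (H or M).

Acc 1: bank1 row2 -> MISS (open row2); precharges=0
Acc 2: bank1 row0 -> MISS (open row0); precharges=1
Acc 3: bank0 row4 -> MISS (open row4); precharges=1
Acc 4: bank0 row4 -> HIT
Acc 5: bank1 row0 -> HIT
Acc 6: bank1 row1 -> MISS (open row1); precharges=2
Acc 7: bank0 row4 -> HIT
Acc 8: bank0 row1 -> MISS (open row1); precharges=3
Acc 9: bank0 row0 -> MISS (open row0); precharges=4

Answer: M M M H H M H M M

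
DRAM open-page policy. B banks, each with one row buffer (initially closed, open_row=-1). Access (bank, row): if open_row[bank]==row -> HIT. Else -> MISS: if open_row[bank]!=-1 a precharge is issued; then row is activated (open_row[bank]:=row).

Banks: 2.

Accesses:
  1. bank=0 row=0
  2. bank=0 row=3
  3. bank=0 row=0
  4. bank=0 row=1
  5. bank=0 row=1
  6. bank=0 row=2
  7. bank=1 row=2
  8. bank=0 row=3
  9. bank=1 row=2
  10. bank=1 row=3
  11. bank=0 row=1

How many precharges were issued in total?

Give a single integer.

Answer: 7

Derivation:
Acc 1: bank0 row0 -> MISS (open row0); precharges=0
Acc 2: bank0 row3 -> MISS (open row3); precharges=1
Acc 3: bank0 row0 -> MISS (open row0); precharges=2
Acc 4: bank0 row1 -> MISS (open row1); precharges=3
Acc 5: bank0 row1 -> HIT
Acc 6: bank0 row2 -> MISS (open row2); precharges=4
Acc 7: bank1 row2 -> MISS (open row2); precharges=4
Acc 8: bank0 row3 -> MISS (open row3); precharges=5
Acc 9: bank1 row2 -> HIT
Acc 10: bank1 row3 -> MISS (open row3); precharges=6
Acc 11: bank0 row1 -> MISS (open row1); precharges=7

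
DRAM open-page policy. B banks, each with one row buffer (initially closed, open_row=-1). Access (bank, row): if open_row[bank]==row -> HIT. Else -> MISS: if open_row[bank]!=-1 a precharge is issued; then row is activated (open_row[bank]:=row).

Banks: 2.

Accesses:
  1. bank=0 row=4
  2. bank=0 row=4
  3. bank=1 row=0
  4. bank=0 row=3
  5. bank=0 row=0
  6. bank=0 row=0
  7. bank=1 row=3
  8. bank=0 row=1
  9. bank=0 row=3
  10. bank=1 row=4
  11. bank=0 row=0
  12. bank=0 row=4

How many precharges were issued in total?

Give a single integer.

Acc 1: bank0 row4 -> MISS (open row4); precharges=0
Acc 2: bank0 row4 -> HIT
Acc 3: bank1 row0 -> MISS (open row0); precharges=0
Acc 4: bank0 row3 -> MISS (open row3); precharges=1
Acc 5: bank0 row0 -> MISS (open row0); precharges=2
Acc 6: bank0 row0 -> HIT
Acc 7: bank1 row3 -> MISS (open row3); precharges=3
Acc 8: bank0 row1 -> MISS (open row1); precharges=4
Acc 9: bank0 row3 -> MISS (open row3); precharges=5
Acc 10: bank1 row4 -> MISS (open row4); precharges=6
Acc 11: bank0 row0 -> MISS (open row0); precharges=7
Acc 12: bank0 row4 -> MISS (open row4); precharges=8

Answer: 8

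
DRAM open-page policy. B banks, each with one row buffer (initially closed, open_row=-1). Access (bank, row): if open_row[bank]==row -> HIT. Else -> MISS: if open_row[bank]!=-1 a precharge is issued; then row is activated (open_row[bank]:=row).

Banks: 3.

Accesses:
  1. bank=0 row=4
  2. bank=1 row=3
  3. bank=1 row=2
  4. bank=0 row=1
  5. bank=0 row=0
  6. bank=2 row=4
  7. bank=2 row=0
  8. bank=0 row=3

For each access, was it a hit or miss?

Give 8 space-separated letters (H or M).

Answer: M M M M M M M M

Derivation:
Acc 1: bank0 row4 -> MISS (open row4); precharges=0
Acc 2: bank1 row3 -> MISS (open row3); precharges=0
Acc 3: bank1 row2 -> MISS (open row2); precharges=1
Acc 4: bank0 row1 -> MISS (open row1); precharges=2
Acc 5: bank0 row0 -> MISS (open row0); precharges=3
Acc 6: bank2 row4 -> MISS (open row4); precharges=3
Acc 7: bank2 row0 -> MISS (open row0); precharges=4
Acc 8: bank0 row3 -> MISS (open row3); precharges=5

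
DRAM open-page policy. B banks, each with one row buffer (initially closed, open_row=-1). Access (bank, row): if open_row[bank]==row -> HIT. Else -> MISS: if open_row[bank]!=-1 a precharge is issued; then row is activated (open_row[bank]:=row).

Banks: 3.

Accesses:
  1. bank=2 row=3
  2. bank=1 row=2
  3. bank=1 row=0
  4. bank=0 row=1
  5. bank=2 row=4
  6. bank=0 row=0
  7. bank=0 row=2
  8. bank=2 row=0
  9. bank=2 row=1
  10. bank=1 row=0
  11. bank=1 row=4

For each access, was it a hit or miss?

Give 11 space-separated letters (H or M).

Answer: M M M M M M M M M H M

Derivation:
Acc 1: bank2 row3 -> MISS (open row3); precharges=0
Acc 2: bank1 row2 -> MISS (open row2); precharges=0
Acc 3: bank1 row0 -> MISS (open row0); precharges=1
Acc 4: bank0 row1 -> MISS (open row1); precharges=1
Acc 5: bank2 row4 -> MISS (open row4); precharges=2
Acc 6: bank0 row0 -> MISS (open row0); precharges=3
Acc 7: bank0 row2 -> MISS (open row2); precharges=4
Acc 8: bank2 row0 -> MISS (open row0); precharges=5
Acc 9: bank2 row1 -> MISS (open row1); precharges=6
Acc 10: bank1 row0 -> HIT
Acc 11: bank1 row4 -> MISS (open row4); precharges=7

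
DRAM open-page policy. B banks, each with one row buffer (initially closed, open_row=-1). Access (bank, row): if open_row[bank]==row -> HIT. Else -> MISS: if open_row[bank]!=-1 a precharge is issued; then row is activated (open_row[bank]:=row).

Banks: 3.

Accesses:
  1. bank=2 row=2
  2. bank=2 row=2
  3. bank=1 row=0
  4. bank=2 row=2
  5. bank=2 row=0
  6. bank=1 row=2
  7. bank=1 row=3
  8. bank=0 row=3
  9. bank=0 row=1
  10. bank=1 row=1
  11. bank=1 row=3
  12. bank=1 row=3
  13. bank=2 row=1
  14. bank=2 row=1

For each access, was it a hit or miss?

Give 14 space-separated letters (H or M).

Acc 1: bank2 row2 -> MISS (open row2); precharges=0
Acc 2: bank2 row2 -> HIT
Acc 3: bank1 row0 -> MISS (open row0); precharges=0
Acc 4: bank2 row2 -> HIT
Acc 5: bank2 row0 -> MISS (open row0); precharges=1
Acc 6: bank1 row2 -> MISS (open row2); precharges=2
Acc 7: bank1 row3 -> MISS (open row3); precharges=3
Acc 8: bank0 row3 -> MISS (open row3); precharges=3
Acc 9: bank0 row1 -> MISS (open row1); precharges=4
Acc 10: bank1 row1 -> MISS (open row1); precharges=5
Acc 11: bank1 row3 -> MISS (open row3); precharges=6
Acc 12: bank1 row3 -> HIT
Acc 13: bank2 row1 -> MISS (open row1); precharges=7
Acc 14: bank2 row1 -> HIT

Answer: M H M H M M M M M M M H M H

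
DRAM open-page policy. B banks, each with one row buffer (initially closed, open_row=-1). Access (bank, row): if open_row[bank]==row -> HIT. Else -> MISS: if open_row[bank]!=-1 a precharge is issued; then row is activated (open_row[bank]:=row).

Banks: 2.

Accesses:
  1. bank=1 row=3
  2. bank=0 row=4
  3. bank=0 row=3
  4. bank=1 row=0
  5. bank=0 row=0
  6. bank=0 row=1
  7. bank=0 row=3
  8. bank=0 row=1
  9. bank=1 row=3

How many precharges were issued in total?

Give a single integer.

Answer: 7

Derivation:
Acc 1: bank1 row3 -> MISS (open row3); precharges=0
Acc 2: bank0 row4 -> MISS (open row4); precharges=0
Acc 3: bank0 row3 -> MISS (open row3); precharges=1
Acc 4: bank1 row0 -> MISS (open row0); precharges=2
Acc 5: bank0 row0 -> MISS (open row0); precharges=3
Acc 6: bank0 row1 -> MISS (open row1); precharges=4
Acc 7: bank0 row3 -> MISS (open row3); precharges=5
Acc 8: bank0 row1 -> MISS (open row1); precharges=6
Acc 9: bank1 row3 -> MISS (open row3); precharges=7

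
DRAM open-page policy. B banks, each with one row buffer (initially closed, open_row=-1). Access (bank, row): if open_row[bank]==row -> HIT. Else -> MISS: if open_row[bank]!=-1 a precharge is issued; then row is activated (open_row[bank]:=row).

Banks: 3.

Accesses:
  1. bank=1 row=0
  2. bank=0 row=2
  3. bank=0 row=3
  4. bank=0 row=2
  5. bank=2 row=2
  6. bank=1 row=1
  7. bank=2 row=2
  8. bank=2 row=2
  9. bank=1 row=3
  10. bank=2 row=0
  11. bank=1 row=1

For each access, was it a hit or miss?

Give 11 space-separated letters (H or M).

Answer: M M M M M M H H M M M

Derivation:
Acc 1: bank1 row0 -> MISS (open row0); precharges=0
Acc 2: bank0 row2 -> MISS (open row2); precharges=0
Acc 3: bank0 row3 -> MISS (open row3); precharges=1
Acc 4: bank0 row2 -> MISS (open row2); precharges=2
Acc 5: bank2 row2 -> MISS (open row2); precharges=2
Acc 6: bank1 row1 -> MISS (open row1); precharges=3
Acc 7: bank2 row2 -> HIT
Acc 8: bank2 row2 -> HIT
Acc 9: bank1 row3 -> MISS (open row3); precharges=4
Acc 10: bank2 row0 -> MISS (open row0); precharges=5
Acc 11: bank1 row1 -> MISS (open row1); precharges=6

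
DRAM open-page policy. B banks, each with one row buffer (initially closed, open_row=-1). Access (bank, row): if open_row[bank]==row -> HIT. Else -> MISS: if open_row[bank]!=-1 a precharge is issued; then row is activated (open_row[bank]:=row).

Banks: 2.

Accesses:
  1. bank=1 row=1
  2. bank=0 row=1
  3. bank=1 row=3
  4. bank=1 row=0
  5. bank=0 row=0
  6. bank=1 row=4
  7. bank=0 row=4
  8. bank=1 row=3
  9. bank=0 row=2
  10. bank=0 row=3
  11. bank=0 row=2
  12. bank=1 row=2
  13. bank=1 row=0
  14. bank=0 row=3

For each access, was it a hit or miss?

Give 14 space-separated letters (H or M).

Answer: M M M M M M M M M M M M M M

Derivation:
Acc 1: bank1 row1 -> MISS (open row1); precharges=0
Acc 2: bank0 row1 -> MISS (open row1); precharges=0
Acc 3: bank1 row3 -> MISS (open row3); precharges=1
Acc 4: bank1 row0 -> MISS (open row0); precharges=2
Acc 5: bank0 row0 -> MISS (open row0); precharges=3
Acc 6: bank1 row4 -> MISS (open row4); precharges=4
Acc 7: bank0 row4 -> MISS (open row4); precharges=5
Acc 8: bank1 row3 -> MISS (open row3); precharges=6
Acc 9: bank0 row2 -> MISS (open row2); precharges=7
Acc 10: bank0 row3 -> MISS (open row3); precharges=8
Acc 11: bank0 row2 -> MISS (open row2); precharges=9
Acc 12: bank1 row2 -> MISS (open row2); precharges=10
Acc 13: bank1 row0 -> MISS (open row0); precharges=11
Acc 14: bank0 row3 -> MISS (open row3); precharges=12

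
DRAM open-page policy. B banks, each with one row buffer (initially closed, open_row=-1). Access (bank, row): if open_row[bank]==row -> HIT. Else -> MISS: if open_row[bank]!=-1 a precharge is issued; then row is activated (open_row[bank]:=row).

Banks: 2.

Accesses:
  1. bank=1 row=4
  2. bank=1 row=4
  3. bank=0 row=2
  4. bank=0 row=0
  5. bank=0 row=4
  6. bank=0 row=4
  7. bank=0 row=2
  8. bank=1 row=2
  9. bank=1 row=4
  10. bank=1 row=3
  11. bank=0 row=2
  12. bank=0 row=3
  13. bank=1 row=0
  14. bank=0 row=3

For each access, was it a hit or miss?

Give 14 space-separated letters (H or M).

Answer: M H M M M H M M M M H M M H

Derivation:
Acc 1: bank1 row4 -> MISS (open row4); precharges=0
Acc 2: bank1 row4 -> HIT
Acc 3: bank0 row2 -> MISS (open row2); precharges=0
Acc 4: bank0 row0 -> MISS (open row0); precharges=1
Acc 5: bank0 row4 -> MISS (open row4); precharges=2
Acc 6: bank0 row4 -> HIT
Acc 7: bank0 row2 -> MISS (open row2); precharges=3
Acc 8: bank1 row2 -> MISS (open row2); precharges=4
Acc 9: bank1 row4 -> MISS (open row4); precharges=5
Acc 10: bank1 row3 -> MISS (open row3); precharges=6
Acc 11: bank0 row2 -> HIT
Acc 12: bank0 row3 -> MISS (open row3); precharges=7
Acc 13: bank1 row0 -> MISS (open row0); precharges=8
Acc 14: bank0 row3 -> HIT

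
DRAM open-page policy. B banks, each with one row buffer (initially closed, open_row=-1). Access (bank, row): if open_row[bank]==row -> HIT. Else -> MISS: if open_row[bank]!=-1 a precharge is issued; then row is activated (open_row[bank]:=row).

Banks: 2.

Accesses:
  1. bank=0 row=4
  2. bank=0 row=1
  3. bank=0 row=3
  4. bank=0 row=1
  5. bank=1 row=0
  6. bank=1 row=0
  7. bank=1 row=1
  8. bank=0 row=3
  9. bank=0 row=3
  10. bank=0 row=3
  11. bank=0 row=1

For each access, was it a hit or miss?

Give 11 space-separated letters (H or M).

Acc 1: bank0 row4 -> MISS (open row4); precharges=0
Acc 2: bank0 row1 -> MISS (open row1); precharges=1
Acc 3: bank0 row3 -> MISS (open row3); precharges=2
Acc 4: bank0 row1 -> MISS (open row1); precharges=3
Acc 5: bank1 row0 -> MISS (open row0); precharges=3
Acc 6: bank1 row0 -> HIT
Acc 7: bank1 row1 -> MISS (open row1); precharges=4
Acc 8: bank0 row3 -> MISS (open row3); precharges=5
Acc 9: bank0 row3 -> HIT
Acc 10: bank0 row3 -> HIT
Acc 11: bank0 row1 -> MISS (open row1); precharges=6

Answer: M M M M M H M M H H M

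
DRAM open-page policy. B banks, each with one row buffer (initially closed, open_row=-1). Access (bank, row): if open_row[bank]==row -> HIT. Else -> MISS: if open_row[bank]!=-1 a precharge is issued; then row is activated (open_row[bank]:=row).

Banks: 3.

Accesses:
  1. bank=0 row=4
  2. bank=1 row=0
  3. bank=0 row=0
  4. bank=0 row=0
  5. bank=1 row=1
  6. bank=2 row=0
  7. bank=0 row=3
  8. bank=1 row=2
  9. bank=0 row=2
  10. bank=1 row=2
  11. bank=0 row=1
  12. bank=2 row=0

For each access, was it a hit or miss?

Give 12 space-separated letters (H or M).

Answer: M M M H M M M M M H M H

Derivation:
Acc 1: bank0 row4 -> MISS (open row4); precharges=0
Acc 2: bank1 row0 -> MISS (open row0); precharges=0
Acc 3: bank0 row0 -> MISS (open row0); precharges=1
Acc 4: bank0 row0 -> HIT
Acc 5: bank1 row1 -> MISS (open row1); precharges=2
Acc 6: bank2 row0 -> MISS (open row0); precharges=2
Acc 7: bank0 row3 -> MISS (open row3); precharges=3
Acc 8: bank1 row2 -> MISS (open row2); precharges=4
Acc 9: bank0 row2 -> MISS (open row2); precharges=5
Acc 10: bank1 row2 -> HIT
Acc 11: bank0 row1 -> MISS (open row1); precharges=6
Acc 12: bank2 row0 -> HIT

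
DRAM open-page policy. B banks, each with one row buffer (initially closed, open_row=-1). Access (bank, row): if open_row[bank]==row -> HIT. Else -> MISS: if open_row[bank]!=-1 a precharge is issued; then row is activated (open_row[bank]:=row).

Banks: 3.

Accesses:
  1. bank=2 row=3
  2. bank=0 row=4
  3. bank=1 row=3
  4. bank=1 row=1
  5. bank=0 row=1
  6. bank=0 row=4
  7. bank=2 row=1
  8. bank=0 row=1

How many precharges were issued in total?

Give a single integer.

Answer: 5

Derivation:
Acc 1: bank2 row3 -> MISS (open row3); precharges=0
Acc 2: bank0 row4 -> MISS (open row4); precharges=0
Acc 3: bank1 row3 -> MISS (open row3); precharges=0
Acc 4: bank1 row1 -> MISS (open row1); precharges=1
Acc 5: bank0 row1 -> MISS (open row1); precharges=2
Acc 6: bank0 row4 -> MISS (open row4); precharges=3
Acc 7: bank2 row1 -> MISS (open row1); precharges=4
Acc 8: bank0 row1 -> MISS (open row1); precharges=5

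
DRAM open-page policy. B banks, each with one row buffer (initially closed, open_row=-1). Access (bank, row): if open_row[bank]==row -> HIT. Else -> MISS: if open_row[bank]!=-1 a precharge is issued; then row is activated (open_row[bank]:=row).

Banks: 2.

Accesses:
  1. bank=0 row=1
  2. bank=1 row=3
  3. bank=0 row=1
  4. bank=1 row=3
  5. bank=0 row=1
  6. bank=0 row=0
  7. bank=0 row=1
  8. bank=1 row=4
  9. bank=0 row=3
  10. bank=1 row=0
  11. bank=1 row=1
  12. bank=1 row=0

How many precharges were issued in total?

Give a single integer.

Answer: 7

Derivation:
Acc 1: bank0 row1 -> MISS (open row1); precharges=0
Acc 2: bank1 row3 -> MISS (open row3); precharges=0
Acc 3: bank0 row1 -> HIT
Acc 4: bank1 row3 -> HIT
Acc 5: bank0 row1 -> HIT
Acc 6: bank0 row0 -> MISS (open row0); precharges=1
Acc 7: bank0 row1 -> MISS (open row1); precharges=2
Acc 8: bank1 row4 -> MISS (open row4); precharges=3
Acc 9: bank0 row3 -> MISS (open row3); precharges=4
Acc 10: bank1 row0 -> MISS (open row0); precharges=5
Acc 11: bank1 row1 -> MISS (open row1); precharges=6
Acc 12: bank1 row0 -> MISS (open row0); precharges=7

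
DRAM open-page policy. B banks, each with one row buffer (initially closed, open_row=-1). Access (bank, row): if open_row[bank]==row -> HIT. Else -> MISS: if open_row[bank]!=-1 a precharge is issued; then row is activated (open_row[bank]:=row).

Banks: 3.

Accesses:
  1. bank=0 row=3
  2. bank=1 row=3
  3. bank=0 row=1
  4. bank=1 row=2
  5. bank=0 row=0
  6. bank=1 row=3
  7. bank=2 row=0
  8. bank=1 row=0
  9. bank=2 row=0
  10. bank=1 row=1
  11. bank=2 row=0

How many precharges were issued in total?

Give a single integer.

Acc 1: bank0 row3 -> MISS (open row3); precharges=0
Acc 2: bank1 row3 -> MISS (open row3); precharges=0
Acc 3: bank0 row1 -> MISS (open row1); precharges=1
Acc 4: bank1 row2 -> MISS (open row2); precharges=2
Acc 5: bank0 row0 -> MISS (open row0); precharges=3
Acc 6: bank1 row3 -> MISS (open row3); precharges=4
Acc 7: bank2 row0 -> MISS (open row0); precharges=4
Acc 8: bank1 row0 -> MISS (open row0); precharges=5
Acc 9: bank2 row0 -> HIT
Acc 10: bank1 row1 -> MISS (open row1); precharges=6
Acc 11: bank2 row0 -> HIT

Answer: 6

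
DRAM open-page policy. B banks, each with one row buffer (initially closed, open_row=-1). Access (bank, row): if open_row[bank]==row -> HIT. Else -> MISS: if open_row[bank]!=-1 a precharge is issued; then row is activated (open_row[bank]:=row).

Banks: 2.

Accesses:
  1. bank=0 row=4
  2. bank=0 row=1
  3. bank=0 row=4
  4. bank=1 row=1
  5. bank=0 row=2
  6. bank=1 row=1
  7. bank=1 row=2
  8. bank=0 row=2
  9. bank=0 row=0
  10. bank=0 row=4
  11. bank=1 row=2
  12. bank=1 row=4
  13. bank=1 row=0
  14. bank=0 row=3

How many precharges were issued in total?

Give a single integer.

Answer: 9

Derivation:
Acc 1: bank0 row4 -> MISS (open row4); precharges=0
Acc 2: bank0 row1 -> MISS (open row1); precharges=1
Acc 3: bank0 row4 -> MISS (open row4); precharges=2
Acc 4: bank1 row1 -> MISS (open row1); precharges=2
Acc 5: bank0 row2 -> MISS (open row2); precharges=3
Acc 6: bank1 row1 -> HIT
Acc 7: bank1 row2 -> MISS (open row2); precharges=4
Acc 8: bank0 row2 -> HIT
Acc 9: bank0 row0 -> MISS (open row0); precharges=5
Acc 10: bank0 row4 -> MISS (open row4); precharges=6
Acc 11: bank1 row2 -> HIT
Acc 12: bank1 row4 -> MISS (open row4); precharges=7
Acc 13: bank1 row0 -> MISS (open row0); precharges=8
Acc 14: bank0 row3 -> MISS (open row3); precharges=9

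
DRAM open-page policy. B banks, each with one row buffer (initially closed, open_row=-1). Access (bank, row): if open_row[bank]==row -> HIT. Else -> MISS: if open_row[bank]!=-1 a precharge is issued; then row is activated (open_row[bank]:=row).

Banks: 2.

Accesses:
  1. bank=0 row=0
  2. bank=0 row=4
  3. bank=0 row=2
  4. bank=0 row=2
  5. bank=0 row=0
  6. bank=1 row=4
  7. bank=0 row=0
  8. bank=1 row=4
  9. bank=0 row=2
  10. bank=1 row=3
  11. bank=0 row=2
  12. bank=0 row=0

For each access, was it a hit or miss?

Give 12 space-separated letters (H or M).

Acc 1: bank0 row0 -> MISS (open row0); precharges=0
Acc 2: bank0 row4 -> MISS (open row4); precharges=1
Acc 3: bank0 row2 -> MISS (open row2); precharges=2
Acc 4: bank0 row2 -> HIT
Acc 5: bank0 row0 -> MISS (open row0); precharges=3
Acc 6: bank1 row4 -> MISS (open row4); precharges=3
Acc 7: bank0 row0 -> HIT
Acc 8: bank1 row4 -> HIT
Acc 9: bank0 row2 -> MISS (open row2); precharges=4
Acc 10: bank1 row3 -> MISS (open row3); precharges=5
Acc 11: bank0 row2 -> HIT
Acc 12: bank0 row0 -> MISS (open row0); precharges=6

Answer: M M M H M M H H M M H M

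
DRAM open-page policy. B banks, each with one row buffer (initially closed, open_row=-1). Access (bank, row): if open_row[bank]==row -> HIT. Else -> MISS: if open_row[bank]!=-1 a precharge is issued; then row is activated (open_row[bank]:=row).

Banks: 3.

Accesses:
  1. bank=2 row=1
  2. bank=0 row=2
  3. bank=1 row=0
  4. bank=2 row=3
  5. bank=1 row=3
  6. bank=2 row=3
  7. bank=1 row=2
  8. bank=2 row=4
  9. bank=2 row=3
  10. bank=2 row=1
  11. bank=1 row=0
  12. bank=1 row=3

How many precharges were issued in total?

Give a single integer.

Answer: 8

Derivation:
Acc 1: bank2 row1 -> MISS (open row1); precharges=0
Acc 2: bank0 row2 -> MISS (open row2); precharges=0
Acc 3: bank1 row0 -> MISS (open row0); precharges=0
Acc 4: bank2 row3 -> MISS (open row3); precharges=1
Acc 5: bank1 row3 -> MISS (open row3); precharges=2
Acc 6: bank2 row3 -> HIT
Acc 7: bank1 row2 -> MISS (open row2); precharges=3
Acc 8: bank2 row4 -> MISS (open row4); precharges=4
Acc 9: bank2 row3 -> MISS (open row3); precharges=5
Acc 10: bank2 row1 -> MISS (open row1); precharges=6
Acc 11: bank1 row0 -> MISS (open row0); precharges=7
Acc 12: bank1 row3 -> MISS (open row3); precharges=8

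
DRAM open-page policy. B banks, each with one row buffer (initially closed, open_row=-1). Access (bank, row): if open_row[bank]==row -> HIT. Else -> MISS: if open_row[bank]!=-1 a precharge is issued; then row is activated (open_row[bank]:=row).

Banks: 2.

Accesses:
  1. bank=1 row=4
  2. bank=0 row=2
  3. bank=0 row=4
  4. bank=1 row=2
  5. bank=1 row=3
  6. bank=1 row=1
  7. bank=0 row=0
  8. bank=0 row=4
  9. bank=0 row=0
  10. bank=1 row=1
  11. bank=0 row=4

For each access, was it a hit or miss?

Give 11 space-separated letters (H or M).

Acc 1: bank1 row4 -> MISS (open row4); precharges=0
Acc 2: bank0 row2 -> MISS (open row2); precharges=0
Acc 3: bank0 row4 -> MISS (open row4); precharges=1
Acc 4: bank1 row2 -> MISS (open row2); precharges=2
Acc 5: bank1 row3 -> MISS (open row3); precharges=3
Acc 6: bank1 row1 -> MISS (open row1); precharges=4
Acc 7: bank0 row0 -> MISS (open row0); precharges=5
Acc 8: bank0 row4 -> MISS (open row4); precharges=6
Acc 9: bank0 row0 -> MISS (open row0); precharges=7
Acc 10: bank1 row1 -> HIT
Acc 11: bank0 row4 -> MISS (open row4); precharges=8

Answer: M M M M M M M M M H M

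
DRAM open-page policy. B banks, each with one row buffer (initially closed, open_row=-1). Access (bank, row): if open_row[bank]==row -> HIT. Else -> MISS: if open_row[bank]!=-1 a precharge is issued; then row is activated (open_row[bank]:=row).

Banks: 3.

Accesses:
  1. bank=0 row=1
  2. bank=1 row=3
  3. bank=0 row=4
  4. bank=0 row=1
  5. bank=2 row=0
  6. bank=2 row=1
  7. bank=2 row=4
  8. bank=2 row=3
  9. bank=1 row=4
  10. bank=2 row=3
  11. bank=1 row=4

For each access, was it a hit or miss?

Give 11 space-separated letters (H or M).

Answer: M M M M M M M M M H H

Derivation:
Acc 1: bank0 row1 -> MISS (open row1); precharges=0
Acc 2: bank1 row3 -> MISS (open row3); precharges=0
Acc 3: bank0 row4 -> MISS (open row4); precharges=1
Acc 4: bank0 row1 -> MISS (open row1); precharges=2
Acc 5: bank2 row0 -> MISS (open row0); precharges=2
Acc 6: bank2 row1 -> MISS (open row1); precharges=3
Acc 7: bank2 row4 -> MISS (open row4); precharges=4
Acc 8: bank2 row3 -> MISS (open row3); precharges=5
Acc 9: bank1 row4 -> MISS (open row4); precharges=6
Acc 10: bank2 row3 -> HIT
Acc 11: bank1 row4 -> HIT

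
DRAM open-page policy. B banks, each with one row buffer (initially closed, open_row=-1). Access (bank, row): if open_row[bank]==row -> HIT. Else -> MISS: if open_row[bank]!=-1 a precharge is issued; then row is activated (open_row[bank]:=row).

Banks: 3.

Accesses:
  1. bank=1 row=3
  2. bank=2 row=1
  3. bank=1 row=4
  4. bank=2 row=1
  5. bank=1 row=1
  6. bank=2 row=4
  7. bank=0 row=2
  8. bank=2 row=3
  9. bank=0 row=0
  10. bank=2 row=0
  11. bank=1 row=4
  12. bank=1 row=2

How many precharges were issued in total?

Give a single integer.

Answer: 8

Derivation:
Acc 1: bank1 row3 -> MISS (open row3); precharges=0
Acc 2: bank2 row1 -> MISS (open row1); precharges=0
Acc 3: bank1 row4 -> MISS (open row4); precharges=1
Acc 4: bank2 row1 -> HIT
Acc 5: bank1 row1 -> MISS (open row1); precharges=2
Acc 6: bank2 row4 -> MISS (open row4); precharges=3
Acc 7: bank0 row2 -> MISS (open row2); precharges=3
Acc 8: bank2 row3 -> MISS (open row3); precharges=4
Acc 9: bank0 row0 -> MISS (open row0); precharges=5
Acc 10: bank2 row0 -> MISS (open row0); precharges=6
Acc 11: bank1 row4 -> MISS (open row4); precharges=7
Acc 12: bank1 row2 -> MISS (open row2); precharges=8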